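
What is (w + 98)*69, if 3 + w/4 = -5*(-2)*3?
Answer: 14214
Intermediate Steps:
w = 108 (w = -12 + 4*(-5*(-2)*3) = -12 + 4*(10*3) = -12 + 4*30 = -12 + 120 = 108)
(w + 98)*69 = (108 + 98)*69 = 206*69 = 14214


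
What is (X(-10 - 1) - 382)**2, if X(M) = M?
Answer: 154449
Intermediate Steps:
(X(-10 - 1) - 382)**2 = ((-10 - 1) - 382)**2 = (-11 - 382)**2 = (-393)**2 = 154449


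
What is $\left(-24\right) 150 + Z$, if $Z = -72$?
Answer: $-3672$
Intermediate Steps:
$\left(-24\right) 150 + Z = \left(-24\right) 150 - 72 = -3600 - 72 = -3672$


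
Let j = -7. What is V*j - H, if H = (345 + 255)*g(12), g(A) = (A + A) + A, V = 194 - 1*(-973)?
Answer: -29769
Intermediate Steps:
V = 1167 (V = 194 + 973 = 1167)
g(A) = 3*A (g(A) = 2*A + A = 3*A)
H = 21600 (H = (345 + 255)*(3*12) = 600*36 = 21600)
V*j - H = 1167*(-7) - 1*21600 = -8169 - 21600 = -29769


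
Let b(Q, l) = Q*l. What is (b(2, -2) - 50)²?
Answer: 2916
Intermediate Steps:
(b(2, -2) - 50)² = (2*(-2) - 50)² = (-4 - 50)² = (-54)² = 2916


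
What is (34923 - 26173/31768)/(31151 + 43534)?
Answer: 1109407691/2372593080 ≈ 0.46759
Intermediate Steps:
(34923 - 26173/31768)/(31151 + 43534) = (34923 - 26173*1/31768)/74685 = (34923 - 26173/31768)*(1/74685) = (1109407691/31768)*(1/74685) = 1109407691/2372593080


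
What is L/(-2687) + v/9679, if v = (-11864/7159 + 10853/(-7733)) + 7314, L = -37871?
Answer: 21380127157668376/1439787931367731 ≈ 14.850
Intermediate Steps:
v = 404737599819/55360547 (v = (-11864*1/7159 + 10853*(-1/7733)) + 7314 = (-11864/7159 - 10853/7733) + 7314 = -169440939/55360547 + 7314 = 404737599819/55360547 ≈ 7310.9)
L/(-2687) + v/9679 = -37871/(-2687) + (404737599819/55360547)/9679 = -37871*(-1/2687) + (404737599819/55360547)*(1/9679) = 37871/2687 + 404737599819/535834734413 = 21380127157668376/1439787931367731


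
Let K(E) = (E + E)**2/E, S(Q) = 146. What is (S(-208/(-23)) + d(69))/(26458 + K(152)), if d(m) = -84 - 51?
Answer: 11/27066 ≈ 0.00040641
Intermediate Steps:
d(m) = -135
K(E) = 4*E (K(E) = (2*E)**2/E = (4*E**2)/E = 4*E)
(S(-208/(-23)) + d(69))/(26458 + K(152)) = (146 - 135)/(26458 + 4*152) = 11/(26458 + 608) = 11/27066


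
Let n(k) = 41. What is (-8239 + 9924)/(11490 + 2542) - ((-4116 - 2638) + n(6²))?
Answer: 94198501/14032 ≈ 6713.1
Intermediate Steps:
(-8239 + 9924)/(11490 + 2542) - ((-4116 - 2638) + n(6²)) = (-8239 + 9924)/(11490 + 2542) - ((-4116 - 2638) + 41) = 1685/14032 - (-6754 + 41) = 1685*(1/14032) - 1*(-6713) = 1685/14032 + 6713 = 94198501/14032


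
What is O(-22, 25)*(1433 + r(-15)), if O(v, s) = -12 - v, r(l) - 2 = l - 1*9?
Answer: 14110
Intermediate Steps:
r(l) = -7 + l (r(l) = 2 + (l - 1*9) = 2 + (l - 9) = 2 + (-9 + l) = -7 + l)
O(-22, 25)*(1433 + r(-15)) = (-12 - 1*(-22))*(1433 + (-7 - 15)) = (-12 + 22)*(1433 - 22) = 10*1411 = 14110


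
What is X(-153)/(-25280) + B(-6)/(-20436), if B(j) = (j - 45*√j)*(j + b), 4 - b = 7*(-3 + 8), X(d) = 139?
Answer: -704397/43051840 - 555*I*√6/6812 ≈ -0.016362 - 0.19957*I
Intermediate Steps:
b = -31 (b = 4 - 7*(-3 + 8) = 4 - 7*5 = 4 - 1*35 = 4 - 35 = -31)
B(j) = (-31 + j)*(j - 45*√j) (B(j) = (j - 45*√j)*(j - 31) = (j - 45*√j)*(-31 + j) = (-31 + j)*(j - 45*√j))
X(-153)/(-25280) + B(-6)/(-20436) = 139/(-25280) + ((-6)² - (-270)*I*√6 - 31*(-6) + 1395*√(-6))/(-20436) = 139*(-1/25280) + (36 - (-270)*I*√6 + 186 + 1395*(I*√6))*(-1/20436) = -139/25280 + (36 + 270*I*√6 + 186 + 1395*I*√6)*(-1/20436) = -139/25280 + (222 + 1665*I*√6)*(-1/20436) = -139/25280 + (-37/3406 - 555*I*√6/6812) = -704397/43051840 - 555*I*√6/6812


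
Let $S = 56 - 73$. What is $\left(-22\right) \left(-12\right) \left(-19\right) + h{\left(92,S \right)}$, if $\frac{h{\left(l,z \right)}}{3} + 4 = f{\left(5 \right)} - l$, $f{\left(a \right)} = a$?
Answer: $-5289$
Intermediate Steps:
$S = -17$
$h{\left(l,z \right)} = 3 - 3 l$ ($h{\left(l,z \right)} = -12 + 3 \left(5 - l\right) = -12 - \left(-15 + 3 l\right) = 3 - 3 l$)
$\left(-22\right) \left(-12\right) \left(-19\right) + h{\left(92,S \right)} = \left(-22\right) \left(-12\right) \left(-19\right) + \left(3 - 276\right) = 264 \left(-19\right) + \left(3 - 276\right) = -5016 - 273 = -5289$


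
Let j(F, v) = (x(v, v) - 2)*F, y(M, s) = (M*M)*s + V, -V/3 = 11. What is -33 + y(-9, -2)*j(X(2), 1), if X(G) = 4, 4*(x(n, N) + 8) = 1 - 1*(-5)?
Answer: 6597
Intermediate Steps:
V = -33 (V = -3*11 = -33)
x(n, N) = -13/2 (x(n, N) = -8 + (1 - 1*(-5))/4 = -8 + (1 + 5)/4 = -8 + (¼)*6 = -8 + 3/2 = -13/2)
y(M, s) = -33 + s*M² (y(M, s) = (M*M)*s - 33 = M²*s - 33 = s*M² - 33 = -33 + s*M²)
j(F, v) = -17*F/2 (j(F, v) = (-13/2 - 2)*F = -17*F/2)
-33 + y(-9, -2)*j(X(2), 1) = -33 + (-33 - 2*(-9)²)*(-17/2*4) = -33 + (-33 - 2*81)*(-34) = -33 + (-33 - 162)*(-34) = -33 - 195*(-34) = -33 + 6630 = 6597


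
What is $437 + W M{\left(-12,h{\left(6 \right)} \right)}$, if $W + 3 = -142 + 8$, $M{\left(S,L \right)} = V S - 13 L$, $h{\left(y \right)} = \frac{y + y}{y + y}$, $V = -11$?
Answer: $-15866$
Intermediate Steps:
$h{\left(y \right)} = 1$ ($h{\left(y \right)} = \frac{2 y}{2 y} = 2 y \frac{1}{2 y} = 1$)
$M{\left(S,L \right)} = - 13 L - 11 S$ ($M{\left(S,L \right)} = - 11 S - 13 L = - 13 L - 11 S$)
$W = -137$ ($W = -3 + \left(-142 + 8\right) = -3 - 134 = -137$)
$437 + W M{\left(-12,h{\left(6 \right)} \right)} = 437 - 137 \left(\left(-13\right) 1 - -132\right) = 437 - 137 \left(-13 + 132\right) = 437 - 16303 = -15866$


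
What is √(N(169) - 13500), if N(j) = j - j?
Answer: 30*I*√15 ≈ 116.19*I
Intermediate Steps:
N(j) = 0
√(N(169) - 13500) = √(0 - 13500) = √(-13500) = 30*I*√15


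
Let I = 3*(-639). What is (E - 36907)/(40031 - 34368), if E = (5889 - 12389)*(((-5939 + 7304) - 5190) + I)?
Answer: 37286093/5663 ≈ 6584.2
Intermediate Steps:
I = -1917
E = 37323000 (E = (5889 - 12389)*(((-5939 + 7304) - 5190) - 1917) = -6500*((1365 - 5190) - 1917) = -6500*(-3825 - 1917) = -6500*(-5742) = 37323000)
(E - 36907)/(40031 - 34368) = (37323000 - 36907)/(40031 - 34368) = 37286093/5663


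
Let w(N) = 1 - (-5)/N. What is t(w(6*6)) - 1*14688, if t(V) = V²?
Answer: -19033967/1296 ≈ -14687.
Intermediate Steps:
w(N) = 1 + 5/N
t(w(6*6)) - 1*14688 = ((5 + 6*6)/((6*6)))² - 1*14688 = ((5 + 36)/36)² - 14688 = ((1/36)*41)² - 14688 = (41/36)² - 14688 = 1681/1296 - 14688 = -19033967/1296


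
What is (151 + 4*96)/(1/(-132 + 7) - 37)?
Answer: -66875/4626 ≈ -14.456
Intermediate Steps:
(151 + 4*96)/(1/(-132 + 7) - 37) = (151 + 384)/(1/(-125) - 37) = 535/(-1/125 - 37) = 535/(-4626/125) = -125/4626*535 = -66875/4626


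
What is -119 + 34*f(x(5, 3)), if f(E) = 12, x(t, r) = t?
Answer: 289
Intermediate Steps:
-119 + 34*f(x(5, 3)) = -119 + 34*12 = -119 + 408 = 289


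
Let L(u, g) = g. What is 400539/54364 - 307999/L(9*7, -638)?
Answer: 8499800759/17342116 ≈ 490.13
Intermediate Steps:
400539/54364 - 307999/L(9*7, -638) = 400539/54364 - 307999/(-638) = 400539*(1/54364) - 307999*(-1/638) = 400539/54364 + 307999/638 = 8499800759/17342116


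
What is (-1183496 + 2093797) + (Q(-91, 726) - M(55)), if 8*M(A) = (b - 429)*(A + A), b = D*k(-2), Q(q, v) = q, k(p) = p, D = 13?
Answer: 3665865/4 ≈ 9.1647e+5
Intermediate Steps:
b = -26 (b = 13*(-2) = -26)
M(A) = -455*A/4 (M(A) = ((-26 - 429)*(A + A))/8 = (-910*A)/8 = -455*A/4)
(-1183496 + 2093797) + (Q(-91, 726) - M(55)) = (-1183496 + 2093797) + (-91 - (-455)*55/4) = 910301 + (-91 - 1*(-25025/4)) = 910301 + (-91 + 25025/4) = 910301 + 24661/4 = 3665865/4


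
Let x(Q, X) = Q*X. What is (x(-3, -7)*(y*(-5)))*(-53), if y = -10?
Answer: -55650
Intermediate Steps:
(x(-3, -7)*(y*(-5)))*(-53) = ((-3*(-7))*(-10*(-5)))*(-53) = (21*50)*(-53) = 1050*(-53) = -55650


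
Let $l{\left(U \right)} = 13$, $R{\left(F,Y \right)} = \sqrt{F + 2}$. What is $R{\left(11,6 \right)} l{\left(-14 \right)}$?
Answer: $13 \sqrt{13} \approx 46.872$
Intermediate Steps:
$R{\left(F,Y \right)} = \sqrt{2 + F}$
$R{\left(11,6 \right)} l{\left(-14 \right)} = \sqrt{2 + 11} \cdot 13 = \sqrt{13} \cdot 13 = 13 \sqrt{13}$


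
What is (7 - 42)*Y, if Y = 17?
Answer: -595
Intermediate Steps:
(7 - 42)*Y = (7 - 42)*17 = -35*17 = -595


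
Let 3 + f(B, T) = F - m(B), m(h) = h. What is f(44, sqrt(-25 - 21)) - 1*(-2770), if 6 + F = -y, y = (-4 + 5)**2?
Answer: 2716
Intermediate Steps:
y = 1 (y = 1**2 = 1)
F = -7 (F = -6 - 1*1 = -6 - 1 = -7)
f(B, T) = -10 - B (f(B, T) = -3 + (-7 - B) = -10 - B)
f(44, sqrt(-25 - 21)) - 1*(-2770) = (-10 - 1*44) - 1*(-2770) = (-10 - 44) + 2770 = -54 + 2770 = 2716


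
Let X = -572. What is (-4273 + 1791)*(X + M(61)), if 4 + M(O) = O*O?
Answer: -7805890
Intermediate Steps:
M(O) = -4 + O² (M(O) = -4 + O*O = -4 + O²)
(-4273 + 1791)*(X + M(61)) = (-4273 + 1791)*(-572 + (-4 + 61²)) = -2482*(-572 + (-4 + 3721)) = -2482*(-572 + 3717) = -2482*3145 = -7805890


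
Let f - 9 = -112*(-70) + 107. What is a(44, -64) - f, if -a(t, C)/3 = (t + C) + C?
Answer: -7704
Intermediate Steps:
a(t, C) = -6*C - 3*t (a(t, C) = -3*((t + C) + C) = -3*((C + t) + C) = -3*(t + 2*C) = -6*C - 3*t)
f = 7956 (f = 9 + (-112*(-70) + 107) = 9 + (7840 + 107) = 9 + 7947 = 7956)
a(44, -64) - f = (-6*(-64) - 3*44) - 1*7956 = (384 - 132) - 7956 = 252 - 7956 = -7704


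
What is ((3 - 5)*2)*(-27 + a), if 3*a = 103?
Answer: -88/3 ≈ -29.333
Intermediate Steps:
a = 103/3 (a = (1/3)*103 = 103/3 ≈ 34.333)
((3 - 5)*2)*(-27 + a) = ((3 - 5)*2)*(-27 + 103/3) = -2*2*(22/3) = -4*22/3 = -88/3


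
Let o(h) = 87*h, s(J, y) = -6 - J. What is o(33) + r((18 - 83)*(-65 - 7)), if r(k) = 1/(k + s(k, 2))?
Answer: 17225/6 ≈ 2870.8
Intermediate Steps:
r(k) = -⅙ (r(k) = 1/(k + (-6 - k)) = 1/(-6) = -⅙)
o(33) + r((18 - 83)*(-65 - 7)) = 87*33 - ⅙ = 2871 - ⅙ = 17225/6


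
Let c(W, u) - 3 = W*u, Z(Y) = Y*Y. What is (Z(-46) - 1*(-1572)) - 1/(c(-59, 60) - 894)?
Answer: 16341529/4431 ≈ 3688.0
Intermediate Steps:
Z(Y) = Y²
c(W, u) = 3 + W*u
(Z(-46) - 1*(-1572)) - 1/(c(-59, 60) - 894) = ((-46)² - 1*(-1572)) - 1/((3 - 59*60) - 894) = (2116 + 1572) - 1/((3 - 3540) - 894) = 3688 - 1/(-3537 - 894) = 3688 - 1/(-4431) = 3688 - 1*(-1/4431) = 3688 + 1/4431 = 16341529/4431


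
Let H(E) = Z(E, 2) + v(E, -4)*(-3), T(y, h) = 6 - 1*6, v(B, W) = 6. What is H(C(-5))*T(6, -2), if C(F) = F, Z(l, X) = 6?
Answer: 0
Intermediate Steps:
T(y, h) = 0 (T(y, h) = 6 - 6 = 0)
H(E) = -12 (H(E) = 6 + 6*(-3) = 6 - 18 = -12)
H(C(-5))*T(6, -2) = -12*0 = 0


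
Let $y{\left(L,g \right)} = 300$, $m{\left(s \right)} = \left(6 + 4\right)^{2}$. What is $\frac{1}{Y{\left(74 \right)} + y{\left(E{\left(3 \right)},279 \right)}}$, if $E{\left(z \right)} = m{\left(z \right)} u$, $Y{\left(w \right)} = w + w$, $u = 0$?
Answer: $\frac{1}{448} \approx 0.0022321$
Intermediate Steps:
$m{\left(s \right)} = 100$ ($m{\left(s \right)} = 10^{2} = 100$)
$Y{\left(w \right)} = 2 w$
$E{\left(z \right)} = 0$ ($E{\left(z \right)} = 100 \cdot 0 = 0$)
$\frac{1}{Y{\left(74 \right)} + y{\left(E{\left(3 \right)},279 \right)}} = \frac{1}{2 \cdot 74 + 300} = \frac{1}{148 + 300} = \frac{1}{448}$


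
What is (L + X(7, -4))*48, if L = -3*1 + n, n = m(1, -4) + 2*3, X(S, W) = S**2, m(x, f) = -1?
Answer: 2448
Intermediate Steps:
n = 5 (n = -1 + 2*3 = -1 + 6 = 5)
L = 2 (L = -3*1 + 5 = -3 + 5 = 2)
(L + X(7, -4))*48 = (2 + 7**2)*48 = (2 + 49)*48 = 51*48 = 2448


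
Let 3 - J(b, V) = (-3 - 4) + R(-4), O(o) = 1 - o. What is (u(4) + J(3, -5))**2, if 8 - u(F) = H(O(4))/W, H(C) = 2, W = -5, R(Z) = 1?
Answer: 7569/25 ≈ 302.76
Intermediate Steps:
J(b, V) = 9 (J(b, V) = 3 - ((-3 - 4) + 1) = 3 - (-7 + 1) = 3 - 1*(-6) = 3 + 6 = 9)
u(F) = 42/5 (u(F) = 8 - 2/(-5) = 8 - 2*(-1)/5 = 8 - 1*(-2/5) = 8 + 2/5 = 42/5)
(u(4) + J(3, -5))**2 = (42/5 + 9)**2 = (87/5)**2 = 7569/25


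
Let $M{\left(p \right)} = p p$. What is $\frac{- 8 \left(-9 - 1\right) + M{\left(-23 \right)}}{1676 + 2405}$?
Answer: $\frac{87}{583} \approx 0.14923$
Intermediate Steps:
$M{\left(p \right)} = p^{2}$
$\frac{- 8 \left(-9 - 1\right) + M{\left(-23 \right)}}{1676 + 2405} = \frac{- 8 \left(-9 - 1\right) + \left(-23\right)^{2}}{1676 + 2405} = \frac{\left(-8\right) \left(-10\right) + 529}{4081} = \left(80 + 529\right) \frac{1}{4081} = 609 \cdot \frac{1}{4081} = \frac{87}{583}$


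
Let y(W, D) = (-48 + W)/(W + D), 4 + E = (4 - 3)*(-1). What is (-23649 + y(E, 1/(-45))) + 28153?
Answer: 1020289/226 ≈ 4514.6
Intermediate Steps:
E = -5 (E = -4 + (4 - 3)*(-1) = -4 + 1*(-1) = -4 - 1 = -5)
y(W, D) = (-48 + W)/(D + W)
(-23649 + y(E, 1/(-45))) + 28153 = (-23649 + (-48 - 5)/(1/(-45) - 5)) + 28153 = (-23649 - 53/(-1/45 - 5)) + 28153 = (-23649 - 53/(-226/45)) + 28153 = (-23649 - 45/226*(-53)) + 28153 = (-23649 + 2385/226) + 28153 = -5342289/226 + 28153 = 1020289/226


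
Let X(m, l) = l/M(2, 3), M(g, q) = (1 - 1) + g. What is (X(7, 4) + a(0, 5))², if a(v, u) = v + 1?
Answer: 9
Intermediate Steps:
M(g, q) = g (M(g, q) = 0 + g = g)
a(v, u) = 1 + v
X(m, l) = l/2
(X(7, 4) + a(0, 5))² = ((½)*4 + (1 + 0))² = (2 + 1)² = 3² = 9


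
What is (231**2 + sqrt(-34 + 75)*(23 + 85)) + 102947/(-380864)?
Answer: 20323180957/380864 + 108*sqrt(41) ≈ 54052.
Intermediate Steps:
(231**2 + sqrt(-34 + 75)*(23 + 85)) + 102947/(-380864) = (53361 + sqrt(41)*108) + 102947*(-1/380864) = (53361 + 108*sqrt(41)) - 102947/380864 = 20323180957/380864 + 108*sqrt(41)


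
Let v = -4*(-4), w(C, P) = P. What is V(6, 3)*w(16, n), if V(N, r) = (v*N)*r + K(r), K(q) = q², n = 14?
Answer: 4158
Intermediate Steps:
v = 16
V(N, r) = r² + 16*N*r (V(N, r) = (16*N)*r + r² = 16*N*r + r² = r² + 16*N*r)
V(6, 3)*w(16, n) = (3*(3 + 16*6))*14 = (3*(3 + 96))*14 = (3*99)*14 = 297*14 = 4158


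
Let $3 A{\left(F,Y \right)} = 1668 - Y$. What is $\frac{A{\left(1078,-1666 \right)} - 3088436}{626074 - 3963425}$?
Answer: $\frac{9261974}{10012053} \approx 0.92508$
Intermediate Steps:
$A{\left(F,Y \right)} = 556 - \frac{Y}{3}$ ($A{\left(F,Y \right)} = \frac{1668 - Y}{3} = 556 - \frac{Y}{3}$)
$\frac{A{\left(1078,-1666 \right)} - 3088436}{626074 - 3963425} = \frac{\left(556 - - \frac{1666}{3}\right) - 3088436}{626074 - 3963425} = \frac{\left(556 + \frac{1666}{3}\right) - 3088436}{-3337351} = \left(\frac{3334}{3} - 3088436\right) \left(- \frac{1}{3337351}\right) = \left(- \frac{9261974}{3}\right) \left(- \frac{1}{3337351}\right) = \frac{9261974}{10012053}$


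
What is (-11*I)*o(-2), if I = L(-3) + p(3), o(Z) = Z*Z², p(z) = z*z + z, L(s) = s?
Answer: 792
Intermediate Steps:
p(z) = z + z² (p(z) = z² + z = z + z²)
o(Z) = Z³
I = 9 (I = -3 + 3*(1 + 3) = -3 + 3*4 = -3 + 12 = 9)
(-11*I)*o(-2) = -11*9*(-2)³ = -99*(-8) = 792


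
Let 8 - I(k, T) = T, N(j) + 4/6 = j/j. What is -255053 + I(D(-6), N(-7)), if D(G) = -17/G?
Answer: -765136/3 ≈ -2.5505e+5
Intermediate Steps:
N(j) = 1/3 (N(j) = -2/3 + j/j = -2/3 + 1 = 1/3)
I(k, T) = 8 - T
-255053 + I(D(-6), N(-7)) = -255053 + (8 - 1*1/3) = -255053 + (8 - 1/3) = -255053 + 23/3 = -765136/3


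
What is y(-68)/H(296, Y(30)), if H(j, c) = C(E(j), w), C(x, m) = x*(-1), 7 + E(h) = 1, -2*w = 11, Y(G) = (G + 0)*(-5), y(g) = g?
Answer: -34/3 ≈ -11.333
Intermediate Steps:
Y(G) = -5*G (Y(G) = G*(-5) = -5*G)
w = -11/2 (w = -½*11 = -11/2 ≈ -5.5000)
E(h) = -6 (E(h) = -7 + 1 = -6)
C(x, m) = -x
H(j, c) = 6 (H(j, c) = -1*(-6) = 6)
y(-68)/H(296, Y(30)) = -68/6 = -68*⅙ = -34/3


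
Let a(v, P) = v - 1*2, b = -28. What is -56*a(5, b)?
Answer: -168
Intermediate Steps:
a(v, P) = -2 + v (a(v, P) = v - 2 = -2 + v)
-56*a(5, b) = -56*(-2 + 5) = -56*3 = -168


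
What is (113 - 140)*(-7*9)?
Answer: 1701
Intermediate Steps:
(113 - 140)*(-7*9) = -27*(-63) = 1701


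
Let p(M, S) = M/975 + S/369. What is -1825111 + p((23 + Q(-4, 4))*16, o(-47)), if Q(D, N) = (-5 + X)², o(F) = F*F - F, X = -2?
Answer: -72958520593/39975 ≈ -1.8251e+6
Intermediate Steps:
o(F) = F² - F
Q(D, N) = 49 (Q(D, N) = (-5 - 2)² = (-7)² = 49)
p(M, S) = S/369 + M/975 (p(M, S) = M*(1/975) + S*(1/369) = M/975 + S/369 = S/369 + M/975)
-1825111 + p((23 + Q(-4, 4))*16, o(-47)) = -1825111 + ((-47*(-1 - 47))/369 + ((23 + 49)*16)/975) = -1825111 + ((-47*(-48))/369 + (72*16)/975) = -1825111 + ((1/369)*2256 + (1/975)*1152) = -1825111 + (752/123 + 384/325) = -1825111 + 291632/39975 = -72958520593/39975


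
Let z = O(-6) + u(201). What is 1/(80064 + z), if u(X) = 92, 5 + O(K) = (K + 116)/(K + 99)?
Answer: 93/7454153 ≈ 1.2476e-5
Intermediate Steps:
O(K) = -5 + (116 + K)/(99 + K) (O(K) = -5 + (K + 116)/(K + 99) = -5 + (116 + K)/(99 + K))
z = 8201/93 (z = (-379 - 4*(-6))/(99 - 6) + 92 = (-379 + 24)/93 + 92 = (1/93)*(-355) + 92 = -355/93 + 92 = 8201/93 ≈ 88.183)
1/(80064 + z) = 1/(80064 + 8201/93) = 1/(7454153/93) = 93/7454153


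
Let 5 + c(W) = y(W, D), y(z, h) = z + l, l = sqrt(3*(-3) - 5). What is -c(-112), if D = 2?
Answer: 117 - I*sqrt(14) ≈ 117.0 - 3.7417*I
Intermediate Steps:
l = I*sqrt(14) (l = sqrt(-9 - 5) = sqrt(-14) = I*sqrt(14) ≈ 3.7417*I)
y(z, h) = z + I*sqrt(14)
c(W) = -5 + W + I*sqrt(14) (c(W) = -5 + (W + I*sqrt(14)) = -5 + W + I*sqrt(14))
-c(-112) = -(-5 - 112 + I*sqrt(14)) = -(-117 + I*sqrt(14)) = 117 - I*sqrt(14)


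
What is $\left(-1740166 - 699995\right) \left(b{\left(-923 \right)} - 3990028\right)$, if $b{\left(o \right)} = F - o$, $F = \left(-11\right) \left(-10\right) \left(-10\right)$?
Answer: $9736742623005$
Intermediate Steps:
$F = -1100$ ($F = 110 \left(-10\right) = -1100$)
$b{\left(o \right)} = -1100 - o$
$\left(-1740166 - 699995\right) \left(b{\left(-923 \right)} - 3990028\right) = \left(-1740166 - 699995\right) \left(\left(-1100 - -923\right) - 3990028\right) = - 2440161 \left(\left(-1100 + 923\right) - 3990028\right) = - 2440161 \left(-177 - 3990028\right) = \left(-2440161\right) \left(-3990205\right) = 9736742623005$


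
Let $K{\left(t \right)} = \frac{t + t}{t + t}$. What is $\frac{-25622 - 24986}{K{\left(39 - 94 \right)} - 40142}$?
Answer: $\frac{50608}{40141} \approx 1.2608$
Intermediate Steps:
$K{\left(t \right)} = 1$ ($K{\left(t \right)} = \frac{2 t}{2 t} = 2 t \frac{1}{2 t} = 1$)
$\frac{-25622 - 24986}{K{\left(39 - 94 \right)} - 40142} = \frac{-25622 - 24986}{1 - 40142} = - \frac{50608}{1 - 40142} = - \frac{50608}{-40141} = \left(-50608\right) \left(- \frac{1}{40141}\right) = \frac{50608}{40141}$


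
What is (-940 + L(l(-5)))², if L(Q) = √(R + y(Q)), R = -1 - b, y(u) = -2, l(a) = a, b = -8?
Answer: (940 - √5)² ≈ 8.7940e+5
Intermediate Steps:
R = 7 (R = -1 - 1*(-8) = -1 + 8 = 7)
L(Q) = √5 (L(Q) = √(7 - 2) = √5)
(-940 + L(l(-5)))² = (-940 + √5)²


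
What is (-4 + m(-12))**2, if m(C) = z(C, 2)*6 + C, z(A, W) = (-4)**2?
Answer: 6400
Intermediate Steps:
z(A, W) = 16
m(C) = 96 + C (m(C) = 16*6 + C = 96 + C)
(-4 + m(-12))**2 = (-4 + (96 - 12))**2 = (-4 + 84)**2 = 80**2 = 6400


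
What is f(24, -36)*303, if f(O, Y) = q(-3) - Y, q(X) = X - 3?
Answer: 9090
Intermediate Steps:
q(X) = -3 + X
f(O, Y) = -6 - Y (f(O, Y) = (-3 - 3) - Y = -6 - Y)
f(24, -36)*303 = (-6 - 1*(-36))*303 = (-6 + 36)*303 = 30*303 = 9090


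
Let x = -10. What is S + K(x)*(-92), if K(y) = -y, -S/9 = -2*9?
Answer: -758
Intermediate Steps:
S = 162 (S = -(-18)*9 = -9*(-18) = 162)
S + K(x)*(-92) = 162 - 1*(-10)*(-92) = 162 + 10*(-92) = 162 - 920 = -758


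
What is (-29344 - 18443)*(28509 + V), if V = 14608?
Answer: -2060432079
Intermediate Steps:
(-29344 - 18443)*(28509 + V) = (-29344 - 18443)*(28509 + 14608) = -47787*43117 = -2060432079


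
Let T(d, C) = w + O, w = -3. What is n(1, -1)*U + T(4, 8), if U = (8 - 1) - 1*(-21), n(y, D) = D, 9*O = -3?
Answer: -94/3 ≈ -31.333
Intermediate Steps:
O = -⅓ (O = (⅑)*(-3) = -⅓ ≈ -0.33333)
T(d, C) = -10/3 (T(d, C) = -3 - ⅓ = -10/3)
U = 28 (U = 7 + 21 = 28)
n(1, -1)*U + T(4, 8) = -1*28 - 10/3 = -28 - 10/3 = -94/3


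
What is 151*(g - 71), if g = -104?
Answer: -26425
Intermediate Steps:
151*(g - 71) = 151*(-104 - 71) = 151*(-175) = -26425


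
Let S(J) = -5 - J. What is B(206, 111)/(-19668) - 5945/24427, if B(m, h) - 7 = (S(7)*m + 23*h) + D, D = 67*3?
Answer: -123985663/480430236 ≈ -0.25807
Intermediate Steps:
D = 201
B(m, h) = 208 - 12*m + 23*h (B(m, h) = 7 + (((-5 - 1*7)*m + 23*h) + 201) = 7 + (((-5 - 7)*m + 23*h) + 201) = 7 + ((-12*m + 23*h) + 201) = 7 + (201 - 12*m + 23*h) = 208 - 12*m + 23*h)
B(206, 111)/(-19668) - 5945/24427 = (208 - 12*206 + 23*111)/(-19668) - 5945/24427 = (208 - 2472 + 2553)*(-1/19668) - 5945*1/24427 = 289*(-1/19668) - 5945/24427 = -289/19668 - 5945/24427 = -123985663/480430236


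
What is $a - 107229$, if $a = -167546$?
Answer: $-274775$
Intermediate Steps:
$a - 107229 = -167546 - 107229 = -274775$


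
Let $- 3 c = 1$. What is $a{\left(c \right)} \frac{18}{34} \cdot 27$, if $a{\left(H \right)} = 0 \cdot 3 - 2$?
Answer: $- \frac{486}{17} \approx -28.588$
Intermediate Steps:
$c = - \frac{1}{3}$ ($c = \left(- \frac{1}{3}\right) 1 = - \frac{1}{3} \approx -0.33333$)
$a{\left(H \right)} = -2$ ($a{\left(H \right)} = 0 - 2 = -2$)
$a{\left(c \right)} \frac{18}{34} \cdot 27 = - 2 \cdot \frac{18}{34} \cdot 27 = - 2 \cdot 18 \cdot \frac{1}{34} \cdot 27 = \left(-2\right) \frac{9}{17} \cdot 27 = \left(- \frac{18}{17}\right) 27 = - \frac{486}{17}$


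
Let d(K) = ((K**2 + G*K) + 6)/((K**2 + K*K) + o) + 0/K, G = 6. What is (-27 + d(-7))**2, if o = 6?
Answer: 46225/64 ≈ 722.27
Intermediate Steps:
d(K) = (6 + K**2 + 6*K)/(6 + 2*K**2) (d(K) = ((K**2 + 6*K) + 6)/((K**2 + K*K) + 6) + 0/K = (6 + K**2 + 6*K)/((K**2 + K**2) + 6) + 0 = (6 + K**2 + 6*K)/(2*K**2 + 6) + 0 = (6 + K**2 + 6*K)/(6 + 2*K**2) + 0 = (6 + K**2 + 6*K)/(6 + 2*K**2))
(-27 + d(-7))**2 = (-27 + (6 + (-7)**2 + 6*(-7))/(2*(3 + (-7)**2)))**2 = (-27 + (6 + 49 - 42)/(2*(3 + 49)))**2 = (-27 + (1/2)*13/52)**2 = (-27 + (1/2)*(1/52)*13)**2 = (-27 + 1/8)**2 = (-215/8)**2 = 46225/64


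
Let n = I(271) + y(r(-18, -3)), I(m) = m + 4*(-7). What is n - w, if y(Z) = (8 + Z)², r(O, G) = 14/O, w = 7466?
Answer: -580838/81 ≈ -7170.8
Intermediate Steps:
I(m) = -28 + m (I(m) = m - 28 = -28 + m)
n = 23908/81 (n = (-28 + 271) + (8 + 14/(-18))² = 243 + (8 + 14*(-1/18))² = 243 + (8 - 7/9)² = 243 + (65/9)² = 243 + 4225/81 = 23908/81 ≈ 295.16)
n - w = 23908/81 - 1*7466 = 23908/81 - 7466 = -580838/81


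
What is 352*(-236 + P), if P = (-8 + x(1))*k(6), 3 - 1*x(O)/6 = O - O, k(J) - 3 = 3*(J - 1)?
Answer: -19712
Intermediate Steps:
k(J) = 3*J (k(J) = 3 + 3*(J - 1) = 3 + 3*(-1 + J) = 3 + (-3 + 3*J) = 3*J)
x(O) = 18 (x(O) = 18 - 6*(O - O) = 18 - 6*0 = 18 + 0 = 18)
P = 180 (P = (-8 + 18)*(3*6) = 10*18 = 180)
352*(-236 + P) = 352*(-236 + 180) = 352*(-56) = -19712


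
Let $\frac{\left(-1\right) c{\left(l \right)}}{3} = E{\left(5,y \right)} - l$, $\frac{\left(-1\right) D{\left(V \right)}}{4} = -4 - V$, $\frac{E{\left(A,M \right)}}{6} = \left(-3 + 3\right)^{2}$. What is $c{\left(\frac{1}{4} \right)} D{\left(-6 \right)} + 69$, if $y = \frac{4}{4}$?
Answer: $63$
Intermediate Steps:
$y = 1$ ($y = 4 \cdot \frac{1}{4} = 1$)
$E{\left(A,M \right)} = 0$ ($E{\left(A,M \right)} = 6 \left(-3 + 3\right)^{2} = 6 \cdot 0^{2} = 6 \cdot 0 = 0$)
$D{\left(V \right)} = 16 + 4 V$ ($D{\left(V \right)} = - 4 \left(-4 - V\right) = 16 + 4 V$)
$c{\left(l \right)} = 3 l$ ($c{\left(l \right)} = - 3 \left(0 - l\right) = - 3 \left(- l\right) = 3 l$)
$c{\left(\frac{1}{4} \right)} D{\left(-6 \right)} + 69 = \frac{3}{4} \left(16 + 4 \left(-6\right)\right) + 69 = 3 \cdot \frac{1}{4} \left(16 - 24\right) + 69 = \frac{3}{4} \left(-8\right) + 69 = -6 + 69 = 63$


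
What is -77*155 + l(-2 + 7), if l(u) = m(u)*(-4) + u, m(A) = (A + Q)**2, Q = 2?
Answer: -12126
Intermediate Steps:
m(A) = (2 + A)**2 (m(A) = (A + 2)**2 = (2 + A)**2)
l(u) = u - 4*(2 + u)**2 (l(u) = (2 + u)**2*(-4) + u = -4*(2 + u)**2 + u = u - 4*(2 + u)**2)
-77*155 + l(-2 + 7) = -77*155 + ((-2 + 7) - 4*(2 + (-2 + 7))**2) = -11935 + (5 - 4*(2 + 5)**2) = -11935 + (5 - 4*7**2) = -11935 + (5 - 4*49) = -11935 + (5 - 196) = -11935 - 191 = -12126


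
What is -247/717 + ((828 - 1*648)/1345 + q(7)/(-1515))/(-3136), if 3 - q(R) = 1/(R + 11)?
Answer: -270610189711/785440575360 ≈ -0.34453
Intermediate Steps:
q(R) = 3 - 1/(11 + R) (q(R) = 3 - 1/(R + 11) = 3 - 1/(11 + R))
-247/717 + ((828 - 1*648)/1345 + q(7)/(-1515))/(-3136) = -247/717 + ((828 - 1*648)/1345 + ((32 + 3*7)/(11 + 7))/(-1515))/(-3136) = -247*1/717 + ((828 - 648)*(1/1345) + ((32 + 21)/18)*(-1/1515))*(-1/3136) = -247/717 + (180*(1/1345) + ((1/18)*53)*(-1/1515))*(-1/3136) = -247/717 + (36/269 + (53/18)*(-1/1515))*(-1/3136) = -247/717 + (36/269 - 53/27270)*(-1/3136) = -247/717 + (967463/7335630)*(-1/3136) = -247/717 - 138209/3286362240 = -270610189711/785440575360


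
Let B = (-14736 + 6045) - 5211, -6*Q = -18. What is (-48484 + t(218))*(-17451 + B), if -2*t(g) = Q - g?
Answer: 3033496809/2 ≈ 1.5167e+9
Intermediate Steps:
Q = 3 (Q = -1/6*(-18) = 3)
t(g) = -3/2 + g/2 (t(g) = -(3 - g)/2 = -3/2 + g/2)
B = -13902 (B = -8691 - 5211 = -13902)
(-48484 + t(218))*(-17451 + B) = (-48484 + (-3/2 + (1/2)*218))*(-17451 - 13902) = (-48484 + (-3/2 + 109))*(-31353) = (-48484 + 215/2)*(-31353) = -96753/2*(-31353) = 3033496809/2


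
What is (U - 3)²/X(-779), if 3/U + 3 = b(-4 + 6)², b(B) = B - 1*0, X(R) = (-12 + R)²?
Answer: 0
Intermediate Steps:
b(B) = B (b(B) = B + 0 = B)
U = 3 (U = 3/(-3 + (-4 + 6)²) = 3/(-3 + 2²) = 3/(-3 + 4) = 3/1 = 3*1 = 3)
(U - 3)²/X(-779) = (3 - 3)²/((-12 - 779)²) = 0²/((-791)²) = 0/625681 = 0*(1/625681) = 0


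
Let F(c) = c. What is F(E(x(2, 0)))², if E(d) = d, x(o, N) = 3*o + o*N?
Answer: 36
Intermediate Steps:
x(o, N) = 3*o + N*o
F(E(x(2, 0)))² = (2*(3 + 0))² = (2*3)² = 6² = 36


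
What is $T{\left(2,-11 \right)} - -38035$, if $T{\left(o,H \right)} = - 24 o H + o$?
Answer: $38565$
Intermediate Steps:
$T{\left(o,H \right)} = o - 24 H o$ ($T{\left(o,H \right)} = - 24 H o + o = o - 24 H o$)
$T{\left(2,-11 \right)} - -38035 = 2 \left(1 - -264\right) - -38035 = 2 \left(1 + 264\right) + 38035 = 2 \cdot 265 + 38035 = 530 + 38035 = 38565$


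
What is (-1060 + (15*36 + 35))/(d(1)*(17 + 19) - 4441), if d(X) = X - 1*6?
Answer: 485/4621 ≈ 0.10496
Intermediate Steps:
d(X) = -6 + X (d(X) = X - 6 = -6 + X)
(-1060 + (15*36 + 35))/(d(1)*(17 + 19) - 4441) = (-1060 + (15*36 + 35))/((-6 + 1)*(17 + 19) - 4441) = (-1060 + (540 + 35))/(-5*36 - 4441) = (-1060 + 575)/(-180 - 4441) = -485/(-4621) = -485*(-1/4621) = 485/4621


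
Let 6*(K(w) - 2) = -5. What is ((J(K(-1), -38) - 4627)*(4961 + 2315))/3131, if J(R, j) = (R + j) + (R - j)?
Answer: -100947224/9393 ≈ -10747.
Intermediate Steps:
K(w) = 7/6 (K(w) = 2 + (⅙)*(-5) = 2 - ⅚ = 7/6)
J(R, j) = 2*R
((J(K(-1), -38) - 4627)*(4961 + 2315))/3131 = ((2*(7/6) - 4627)*(4961 + 2315))/3131 = ((7/3 - 4627)*7276)*(1/3131) = -13874/3*7276*(1/3131) = -100947224/3*1/3131 = -100947224/9393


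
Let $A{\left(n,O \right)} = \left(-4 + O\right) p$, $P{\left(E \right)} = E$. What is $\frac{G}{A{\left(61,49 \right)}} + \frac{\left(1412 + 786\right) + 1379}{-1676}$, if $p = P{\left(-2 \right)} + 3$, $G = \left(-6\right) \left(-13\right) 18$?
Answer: $\frac{243571}{8380} \approx 29.066$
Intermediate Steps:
$G = 1404$ ($G = 78 \cdot 18 = 1404$)
$p = 1$ ($p = -2 + 3 = 1$)
$A{\left(n,O \right)} = -4 + O$ ($A{\left(n,O \right)} = \left(-4 + O\right) 1 = -4 + O$)
$\frac{G}{A{\left(61,49 \right)}} + \frac{\left(1412 + 786\right) + 1379}{-1676} = \frac{1404}{-4 + 49} + \frac{\left(1412 + 786\right) + 1379}{-1676} = \frac{1404}{45} + \left(2198 + 1379\right) \left(- \frac{1}{1676}\right) = 1404 \cdot \frac{1}{45} + 3577 \left(- \frac{1}{1676}\right) = \frac{156}{5} - \frac{3577}{1676} = \frac{243571}{8380}$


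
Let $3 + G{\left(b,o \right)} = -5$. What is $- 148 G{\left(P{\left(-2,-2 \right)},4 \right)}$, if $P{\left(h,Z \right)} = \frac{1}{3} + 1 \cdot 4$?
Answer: $1184$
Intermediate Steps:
$P{\left(h,Z \right)} = \frac{13}{3}$ ($P{\left(h,Z \right)} = \frac{1}{3} + 4 = \frac{13}{3}$)
$G{\left(b,o \right)} = -8$ ($G{\left(b,o \right)} = -3 - 5 = -8$)
$- 148 G{\left(P{\left(-2,-2 \right)},4 \right)} = \left(-148\right) \left(-8\right) = 1184$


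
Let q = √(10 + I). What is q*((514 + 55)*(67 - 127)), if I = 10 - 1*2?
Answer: -102420*√2 ≈ -1.4484e+5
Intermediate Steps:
I = 8 (I = 10 - 2 = 8)
q = 3*√2 (q = √(10 + 8) = √18 = 3*√2 ≈ 4.2426)
q*((514 + 55)*(67 - 127)) = (3*√2)*((514 + 55)*(67 - 127)) = (3*√2)*(569*(-60)) = (3*√2)*(-34140) = -102420*√2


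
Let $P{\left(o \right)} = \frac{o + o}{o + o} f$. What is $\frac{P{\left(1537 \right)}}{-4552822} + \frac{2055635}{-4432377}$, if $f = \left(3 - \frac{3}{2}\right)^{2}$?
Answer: $- \frac{37435800899273}{80719294071576} \approx -0.46378$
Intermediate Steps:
$f = \frac{9}{4}$ ($f = \left(3 - \frac{3}{2}\right)^{2} = \left(\frac{3}{2}\right)^{2} = \frac{9}{4} \approx 2.25$)
$P{\left(o \right)} = \frac{9}{4}$ ($P{\left(o \right)} = \frac{o + o}{o + o} \frac{9}{4} = \frac{2 o}{2 o} \frac{9}{4} = 2 o \frac{1}{2 o} \frac{9}{4} = 1 \cdot \frac{9}{4} = \frac{9}{4}$)
$\frac{P{\left(1537 \right)}}{-4552822} + \frac{2055635}{-4432377} = \frac{9}{4 \left(-4552822\right)} + \frac{2055635}{-4432377} = \frac{9}{4} \left(- \frac{1}{4552822}\right) + 2055635 \left(- \frac{1}{4432377}\right) = - \frac{9}{18211288} - \frac{2055635}{4432377} = - \frac{37435800899273}{80719294071576}$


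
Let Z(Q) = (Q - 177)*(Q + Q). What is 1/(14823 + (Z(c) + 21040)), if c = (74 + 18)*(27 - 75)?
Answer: 1/40601239 ≈ 2.4630e-8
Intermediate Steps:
c = -4416 (c = 92*(-48) = -4416)
Z(Q) = 2*Q*(-177 + Q) (Z(Q) = (-177 + Q)*(2*Q) = 2*Q*(-177 + Q))
1/(14823 + (Z(c) + 21040)) = 1/(14823 + (2*(-4416)*(-177 - 4416) + 21040)) = 1/(14823 + (2*(-4416)*(-4593) + 21040)) = 1/(14823 + (40565376 + 21040)) = 1/(14823 + 40586416) = 1/40601239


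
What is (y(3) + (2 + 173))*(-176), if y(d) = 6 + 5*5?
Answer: -36256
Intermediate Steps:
y(d) = 31 (y(d) = 6 + 25 = 31)
(y(3) + (2 + 173))*(-176) = (31 + (2 + 173))*(-176) = (31 + 175)*(-176) = 206*(-176) = -36256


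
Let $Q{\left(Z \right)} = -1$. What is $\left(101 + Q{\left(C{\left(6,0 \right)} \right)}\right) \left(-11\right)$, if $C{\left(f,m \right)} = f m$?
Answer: $-1100$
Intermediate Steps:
$\left(101 + Q{\left(C{\left(6,0 \right)} \right)}\right) \left(-11\right) = \left(101 - 1\right) \left(-11\right) = 100 \left(-11\right) = -1100$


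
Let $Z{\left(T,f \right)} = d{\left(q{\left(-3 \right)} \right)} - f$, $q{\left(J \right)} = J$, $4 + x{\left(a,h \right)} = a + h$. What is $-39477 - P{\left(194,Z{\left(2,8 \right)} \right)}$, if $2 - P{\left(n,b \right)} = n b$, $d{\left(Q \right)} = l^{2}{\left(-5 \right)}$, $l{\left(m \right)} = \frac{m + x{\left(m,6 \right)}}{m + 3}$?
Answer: $-37927$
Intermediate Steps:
$x{\left(a,h \right)} = -4 + a + h$ ($x{\left(a,h \right)} = -4 + \left(a + h\right) = -4 + a + h$)
$l{\left(m \right)} = \frac{2 + 2 m}{3 + m}$ ($l{\left(m \right)} = \frac{m + \left(-4 + m + 6\right)}{m + 3} = \frac{m + \left(2 + m\right)}{3 + m} = \frac{2 + 2 m}{3 + m}$)
$d{\left(Q \right)} = 16$ ($d{\left(Q \right)} = \left(\frac{2 \left(1 - 5\right)}{3 - 5}\right)^{2} = \left(2 \frac{1}{-2} \left(-4\right)\right)^{2} = \left(2 \left(- \frac{1}{2}\right) \left(-4\right)\right)^{2} = 4^{2} = 16$)
$Z{\left(T,f \right)} = 16 - f$
$P{\left(n,b \right)} = 2 - b n$ ($P{\left(n,b \right)} = 2 - n b = 2 - b n$)
$-39477 - P{\left(194,Z{\left(2,8 \right)} \right)} = -39477 - \left(2 - \left(16 - 8\right) 194\right) = -39477 - \left(2 - 8 \cdot 194\right) = -39477 - \left(2 - 1552\right) = -39477 - -1550 = -39477 + 1550 = -37927$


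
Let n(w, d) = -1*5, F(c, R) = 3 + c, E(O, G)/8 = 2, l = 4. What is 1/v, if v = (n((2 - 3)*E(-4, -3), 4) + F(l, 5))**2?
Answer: 1/4 ≈ 0.25000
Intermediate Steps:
E(O, G) = 16 (E(O, G) = 8*2 = 16)
n(w, d) = -5
v = 4 (v = (-5 + (3 + 4))**2 = (-5 + 7)**2 = 2**2 = 4)
1/v = 1/4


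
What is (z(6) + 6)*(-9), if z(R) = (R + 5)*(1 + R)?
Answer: -747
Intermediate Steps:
z(R) = (1 + R)*(5 + R) (z(R) = (5 + R)*(1 + R) = (1 + R)*(5 + R))
(z(6) + 6)*(-9) = ((5 + 6² + 6*6) + 6)*(-9) = ((5 + 36 + 36) + 6)*(-9) = (77 + 6)*(-9) = 83*(-9) = -747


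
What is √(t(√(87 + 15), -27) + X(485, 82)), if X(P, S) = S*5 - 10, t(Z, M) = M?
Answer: √373 ≈ 19.313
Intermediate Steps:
X(P, S) = -10 + 5*S (X(P, S) = 5*S - 10 = -10 + 5*S)
√(t(√(87 + 15), -27) + X(485, 82)) = √(-27 + (-10 + 5*82)) = √(-27 + (-10 + 410)) = √(-27 + 400) = √373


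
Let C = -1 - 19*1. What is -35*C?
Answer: 700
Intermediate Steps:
C = -20 (C = -1 - 19 = -20)
-35*C = -35*(-20) = 700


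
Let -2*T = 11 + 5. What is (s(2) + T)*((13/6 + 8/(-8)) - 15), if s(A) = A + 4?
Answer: 83/3 ≈ 27.667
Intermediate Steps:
s(A) = 4 + A
T = -8 (T = -(11 + 5)/2 = -½*16 = -8)
(s(2) + T)*((13/6 + 8/(-8)) - 15) = ((4 + 2) - 8)*((13/6 + 8/(-8)) - 15) = (6 - 8)*((13*(⅙) + 8*(-⅛)) - 15) = -2*((13/6 - 1) - 15) = -2*(7/6 - 15) = -2*(-83/6) = 83/3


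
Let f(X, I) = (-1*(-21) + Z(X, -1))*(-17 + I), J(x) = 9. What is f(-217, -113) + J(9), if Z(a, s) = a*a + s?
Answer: -6124161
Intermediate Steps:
Z(a, s) = s + a² (Z(a, s) = a² + s = s + a²)
f(X, I) = (-17 + I)*(20 + X²) (f(X, I) = (-1*(-21) + (-1 + X²))*(-17 + I) = (21 + (-1 + X²))*(-17 + I) = (20 + X²)*(-17 + I) = (-17 + I)*(20 + X²))
f(-217, -113) + J(9) = (-340 - 17*(-217)² + 20*(-113) - 113*(-217)²) + 9 = (-340 - 17*47089 - 2260 - 113*47089) + 9 = (-340 - 800513 - 2260 - 5321057) + 9 = -6124170 + 9 = -6124161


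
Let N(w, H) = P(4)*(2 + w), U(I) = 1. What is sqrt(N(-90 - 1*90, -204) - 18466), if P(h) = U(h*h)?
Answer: 2*I*sqrt(4661) ≈ 136.54*I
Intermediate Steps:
P(h) = 1
N(w, H) = 2 + w (N(w, H) = 1*(2 + w) = 2 + w)
sqrt(N(-90 - 1*90, -204) - 18466) = sqrt((2 + (-90 - 1*90)) - 18466) = sqrt((2 + (-90 - 90)) - 18466) = sqrt((2 - 180) - 18466) = sqrt(-178 - 18466) = sqrt(-18644) = 2*I*sqrt(4661)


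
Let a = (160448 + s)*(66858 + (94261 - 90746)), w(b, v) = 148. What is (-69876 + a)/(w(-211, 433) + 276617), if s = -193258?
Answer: -2309008006/276765 ≈ -8342.8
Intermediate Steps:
a = -2308938130 (a = (160448 - 193258)*(66858 + (94261 - 90746)) = -32810*(66858 + 3515) = -32810*70373 = -2308938130)
(-69876 + a)/(w(-211, 433) + 276617) = (-69876 - 2308938130)/(148 + 276617) = -2309008006/276765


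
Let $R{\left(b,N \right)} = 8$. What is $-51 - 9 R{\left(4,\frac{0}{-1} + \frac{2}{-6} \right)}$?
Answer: $-123$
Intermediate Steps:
$-51 - 9 R{\left(4,\frac{0}{-1} + \frac{2}{-6} \right)} = -51 - 72 = -123$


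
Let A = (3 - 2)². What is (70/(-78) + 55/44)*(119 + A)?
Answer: 550/13 ≈ 42.308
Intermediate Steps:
A = 1 (A = 1² = 1)
(70/(-78) + 55/44)*(119 + A) = (70/(-78) + 55/44)*(119 + 1) = (70*(-1/78) + 55*(1/44))*120 = (-35/39 + 5/4)*120 = (55/156)*120 = 550/13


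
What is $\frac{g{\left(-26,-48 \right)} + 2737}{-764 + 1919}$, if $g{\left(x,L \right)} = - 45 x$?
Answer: $\frac{3907}{1155} \approx 3.3827$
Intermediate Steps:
$\frac{g{\left(-26,-48 \right)} + 2737}{-764 + 1919} = \frac{\left(-45\right) \left(-26\right) + 2737}{-764 + 1919} = \frac{1170 + 2737}{1155} = 3907 \cdot \frac{1}{1155} = \frac{3907}{1155}$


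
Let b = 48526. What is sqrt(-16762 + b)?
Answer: 2*sqrt(7941) ≈ 178.22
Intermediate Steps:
sqrt(-16762 + b) = sqrt(-16762 + 48526) = sqrt(31764) = 2*sqrt(7941)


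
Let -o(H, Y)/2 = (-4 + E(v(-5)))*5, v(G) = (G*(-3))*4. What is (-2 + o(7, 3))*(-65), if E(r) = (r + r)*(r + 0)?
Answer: 4677530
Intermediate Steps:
v(G) = -12*G (v(G) = -3*G*4 = -12*G)
E(r) = 2*r**2 (E(r) = (2*r)*r = 2*r**2)
o(H, Y) = -71960 (o(H, Y) = -2*(-4 + 2*(-12*(-5))**2)*5 = -2*(-4 + 2*60**2)*5 = -2*(-4 + 2*3600)*5 = -2*(-4 + 7200)*5 = -14392*5 = -2*35980 = -71960)
(-2 + o(7, 3))*(-65) = (-2 - 71960)*(-65) = -71962*(-65) = 4677530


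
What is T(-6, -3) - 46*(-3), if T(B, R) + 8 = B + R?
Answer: 121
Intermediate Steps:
T(B, R) = -8 + B + R (T(B, R) = -8 + (B + R) = -8 + B + R)
T(-6, -3) - 46*(-3) = (-8 - 6 - 3) - 46*(-3) = -17 + 138 = 121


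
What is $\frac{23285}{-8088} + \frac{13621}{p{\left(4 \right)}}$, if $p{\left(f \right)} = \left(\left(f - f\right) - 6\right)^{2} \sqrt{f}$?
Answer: $\frac{2260211}{12132} \approx 186.3$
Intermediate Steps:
$p{\left(f \right)} = 36 \sqrt{f}$ ($p{\left(f \right)} = \left(0 - 6\right)^{2} \sqrt{f} = \left(-6\right)^{2} \sqrt{f} = 36 \sqrt{f}$)
$\frac{23285}{-8088} + \frac{13621}{p{\left(4 \right)}} = \frac{23285}{-8088} + \frac{13621}{36 \sqrt{4}} = 23285 \left(- \frac{1}{8088}\right) + \frac{13621}{36 \cdot 2} = - \frac{23285}{8088} + \frac{13621}{72} = \frac{2260211}{12132}$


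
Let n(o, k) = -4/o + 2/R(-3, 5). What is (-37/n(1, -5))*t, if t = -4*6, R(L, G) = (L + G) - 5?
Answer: -1332/7 ≈ -190.29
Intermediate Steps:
R(L, G) = -5 + G + L (R(L, G) = (G + L) - 5 = -5 + G + L)
n(o, k) = -2/3 - 4/o (n(o, k) = -4/o + 2/(-5 + 5 - 3) = -4/o + 2/(-3) = -4/o + 2*(-1/3) = -4/o - 2/3 = -2/3 - 4/o)
t = -24
(-37/n(1, -5))*t = (-37/(-2/3 - 4/1))*(-24) = (-37/(-2/3 - 4*1))*(-24) = (-37/(-2/3 - 4))*(-24) = (-37/(-14/3))*(-24) = -3/14*(-37)*(-24) = (111/14)*(-24) = -1332/7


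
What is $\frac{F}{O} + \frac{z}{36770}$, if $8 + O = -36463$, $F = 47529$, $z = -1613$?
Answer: $- \frac{602156351}{447012890} \approx -1.3471$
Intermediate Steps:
$O = -36471$ ($O = -8 - 36463 = -36471$)
$\frac{F}{O} + \frac{z}{36770} = \frac{47529}{-36471} - \frac{1613}{36770} = 47529 \left(- \frac{1}{36471}\right) - \frac{1613}{36770} = - \frac{15843}{12157} - \frac{1613}{36770} = - \frac{602156351}{447012890}$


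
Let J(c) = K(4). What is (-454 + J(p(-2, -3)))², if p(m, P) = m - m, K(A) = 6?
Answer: 200704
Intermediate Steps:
p(m, P) = 0
J(c) = 6
(-454 + J(p(-2, -3)))² = (-454 + 6)² = (-448)² = 200704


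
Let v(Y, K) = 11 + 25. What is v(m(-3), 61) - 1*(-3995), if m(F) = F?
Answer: 4031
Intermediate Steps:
v(Y, K) = 36
v(m(-3), 61) - 1*(-3995) = 36 - 1*(-3995) = 36 + 3995 = 4031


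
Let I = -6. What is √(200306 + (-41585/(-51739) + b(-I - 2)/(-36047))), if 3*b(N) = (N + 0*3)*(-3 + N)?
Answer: √6270649472660661551706177/5595107199 ≈ 447.56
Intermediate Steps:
b(N) = N*(-3 + N)/3 (b(N) = ((N + 0*3)*(-3 + N))/3 = ((N + 0)*(-3 + N))/3 = (N*(-3 + N))/3 = N*(-3 + N)/3)
√(200306 + (-41585/(-51739) + b(-I - 2)/(-36047))) = √(200306 + (-41585/(-51739) + ((-1*(-6) - 2)*(-3 + (-1*(-6) - 2))/3)/(-36047))) = √(200306 + (-41585*(-1/51739) + ((6 - 2)*(-3 + (6 - 2))/3)*(-1/36047))) = √(200306 + (41585/51739 + ((⅓)*4*(-3 + 4))*(-1/36047))) = √(200306 + (41585/51739 + ((⅓)*4*1)*(-1/36047))) = √(200306 + (41585/51739 + (4/3)*(-1/36047))) = √(200306 + (41585/51739 - 4/108141)) = √(200306 + 4496836529/5595107199) = √(1120738039439423/5595107199) = √6270649472660661551706177/5595107199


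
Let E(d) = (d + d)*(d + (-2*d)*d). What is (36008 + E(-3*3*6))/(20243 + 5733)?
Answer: 83962/3247 ≈ 25.858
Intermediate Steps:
E(d) = 2*d*(d - 2*d**2) (E(d) = (2*d)*(d - 2*d**2) = 2*d*(d - 2*d**2))
(36008 + E(-3*3*6))/(20243 + 5733) = (36008 + (-3*3*6)**2*(2 - 4*(-3*3)*6))/(20243 + 5733) = (36008 + (-9*6)**2*(2 - (-36)*6))/25976 = (36008 + (-54)**2*(2 - 4*(-54)))*(1/25976) = (36008 + 2916*(2 + 216))*(1/25976) = (36008 + 2916*218)*(1/25976) = (36008 + 635688)*(1/25976) = 671696*(1/25976) = 83962/3247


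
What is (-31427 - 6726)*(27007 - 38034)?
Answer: 420713131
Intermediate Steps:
(-31427 - 6726)*(27007 - 38034) = -38153*(-11027) = 420713131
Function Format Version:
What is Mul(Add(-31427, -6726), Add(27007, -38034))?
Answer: 420713131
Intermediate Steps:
Mul(Add(-31427, -6726), Add(27007, -38034)) = Mul(-38153, -11027) = 420713131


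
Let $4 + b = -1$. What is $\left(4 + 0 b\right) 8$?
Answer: $32$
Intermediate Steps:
$b = -5$ ($b = -4 - 1 = -5$)
$\left(4 + 0 b\right) 8 = \left(4 + 0 \left(-5\right)\right) 8 = \left(4 + 0\right) 8 = 4 \cdot 8 = 32$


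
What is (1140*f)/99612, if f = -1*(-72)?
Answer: 2280/2767 ≈ 0.82400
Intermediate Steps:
f = 72
(1140*f)/99612 = (1140*72)/99612 = 82080*(1/99612) = 2280/2767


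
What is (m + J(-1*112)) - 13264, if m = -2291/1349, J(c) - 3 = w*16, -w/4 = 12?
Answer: -18927412/1349 ≈ -14031.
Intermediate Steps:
w = -48 (w = -4*12 = -48)
J(c) = -765 (J(c) = 3 - 48*16 = 3 - 768 = -765)
m = -2291/1349 (m = -2291*1/1349 = -2291/1349 ≈ -1.6983)
(m + J(-1*112)) - 13264 = (-2291/1349 - 765) - 13264 = -1034276/1349 - 13264 = -18927412/1349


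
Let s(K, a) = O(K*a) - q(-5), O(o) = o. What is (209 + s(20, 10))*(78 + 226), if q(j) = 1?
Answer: 124032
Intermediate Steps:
s(K, a) = -1 + K*a (s(K, a) = K*a - 1*1 = K*a - 1 = -1 + K*a)
(209 + s(20, 10))*(78 + 226) = (209 + (-1 + 20*10))*(78 + 226) = (209 + (-1 + 200))*304 = (209 + 199)*304 = 408*304 = 124032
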